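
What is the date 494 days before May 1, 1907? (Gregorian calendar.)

−365 (one year) → May 1, 1906 (129 left).
−1 → Apr 30, 1906 (end of Apr, 30 days; 128 left).
−30 → Mar 31, 1906 (end of Mar, 31 days; 98 left).
−31 → Feb 28, 1906 (end of Feb, 28 days; 67 left).
−28 → Jan 31, 1906 (end of Jan, 31 days; 39 left).
−31 → Dec 31, 1905 (end of Dec, 31 days; 8 left).
−8 → Dec 23, 1905.

December 23, 1905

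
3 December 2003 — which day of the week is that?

Wednesday

Doomsday rule: the anchor day for the 2000s is Tuesday. For year 03: 3÷12 = 0 r 3, and 3÷4 = 0, so 0+3+0 = 3.
Tuesday + 3 ≡ Friday — that's 2003's doomsday.
In December the doomsday date is Dec 12.
Dec 3 is 9 days before Dec 12; 9 mod 7 = 2, so Friday − 2 = Wednesday.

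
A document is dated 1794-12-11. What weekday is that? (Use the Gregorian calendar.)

Doomsday rule: the anchor day for the 1700s is Sunday. For year 94: 94÷12 = 7 r 10, and 10÷4 = 2, so 7+10+2 = 19.
Sunday + 19 ≡ Friday — that's 1794's doomsday.
In December the doomsday date is Dec 12.
Dec 11 is 1 day before Dec 12; 1 mod 7 = 1, so Friday − 1 = Thursday.

Thursday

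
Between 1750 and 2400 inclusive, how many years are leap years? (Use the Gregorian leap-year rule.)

Multiples of 4 in [1750,2400]: 163.
Of those, multiples of 100: 7 (not leap unless ÷400).
Multiples of 400: 2.
Leap years = 163 − 7 + 2 = 158.

158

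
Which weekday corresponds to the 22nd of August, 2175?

Tuesday

Doomsday rule: the anchor day for the 2100s is Sunday. For year 75: 75÷12 = 6 r 3, and 3÷4 = 0, so 6+3+0 = 9.
Sunday + 9 ≡ Tuesday — that's 2175's doomsday.
In August the doomsday date is Aug 8.
Aug 22 is 14 days after Aug 8; 14 mod 7 = 0, so Tuesday + 0 = Tuesday.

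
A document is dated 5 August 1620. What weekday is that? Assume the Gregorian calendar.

Wednesday

Doomsday rule: the anchor day for the 1600s is Tuesday. For year 20: 20÷12 = 1 r 8, and 8÷4 = 2, so 1+8+2 = 11.
Tuesday + 11 ≡ Saturday — that's 1620's doomsday.
In August the doomsday date is Aug 8.
Aug 5 is 3 days before Aug 8; 3 mod 7 = 3, so Saturday − 3 = Wednesday.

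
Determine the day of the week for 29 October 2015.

Thursday

January 1, 2015 is a Thursday.
Jan 1, 2015 → Feb 1, 2015: 31 days (January has 31).
Feb 1, 2015 → Mar 1, 2015: 28 days (February has 28).
Mar 1, 2015 → Apr 1, 2015: 31 days (March has 31).
Apr 1, 2015 → May 1, 2015: 30 days (April has 30).
May 1, 2015 → Jun 1, 2015: 31 days (May has 31).
Jun 1, 2015 → Jul 1, 2015: 30 days (June has 30).
Jul 1, 2015 → Aug 1, 2015: 31 days (July has 31).
Aug 1, 2015 → Sep 1, 2015: 31 days (August has 31).
Sep 1, 2015 → Oct 1, 2015: 30 days (September has 30).
Oct 1, 2015 → Oct 29, 2015: 28 days.
Total: 301 days.
301 mod 7 = 0, so Thursday + 0 = Thursday.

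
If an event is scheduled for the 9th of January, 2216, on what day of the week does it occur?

Doomsday rule: the anchor day for the 2200s is Friday. For year 16: 16÷12 = 1 r 4, and 4÷4 = 1, so 1+4+1 = 6.
Friday + 6 ≡ Thursday — that's 2216's doomsday.
In January the doomsday date is Jan 4 (2216 is a leap year (divisible by 4)).
Jan 9 is 5 days after Jan 4; 5 mod 7 = 5, so Thursday + 5 = Tuesday.

Tuesday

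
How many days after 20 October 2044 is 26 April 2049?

1649

Oct 20, 2044 → Oct 20, 2045: 365 days.
Oct 20, 2045 → Oct 20, 2046: 365 days.
Oct 20, 2046 → Oct 20, 2047: 365 days.
Oct 20, 2047 → Oct 20, 2048: 366 days (Feb 29, 2048 is in that span).
Oct 20, 2048 → Nov 20, 2048: 31 days (October has 31).
Nov 20, 2048 → Dec 20, 2048: 30 days (November has 30).
Dec 20, 2048 → Jan 20, 2049: 31 days (December has 31).
Jan 20, 2049 → Feb 20, 2049: 31 days (January has 31).
Feb 20, 2049 → Mar 20, 2049: 28 days (February has 28).
Mar 20, 2049 → Apr 20, 2049: 31 days (March has 31).
Apr 20, 2049 → Apr 26, 2049: 6 days.
Total: 1649 days.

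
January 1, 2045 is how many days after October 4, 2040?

1550

Oct 4, 2040 → Oct 4, 2041: 365 days.
Oct 4, 2041 → Oct 4, 2042: 365 days.
Oct 4, 2042 → Oct 4, 2043: 365 days.
Oct 4, 2043 → Oct 4, 2044: 366 days (Feb 29, 2044 is in that span).
Oct 4, 2044 → Nov 4, 2044: 31 days (October has 31).
Nov 4, 2044 → Dec 4, 2044: 30 days (November has 30).
Dec 4, 2044 → Jan 1, 2045: 28 days.
Total: 1550 days.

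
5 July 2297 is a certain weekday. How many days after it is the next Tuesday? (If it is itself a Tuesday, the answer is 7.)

Jul 5, 2297 is a Monday.
From Monday to the next Tuesday is 1 day.

1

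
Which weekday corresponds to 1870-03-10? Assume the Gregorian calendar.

Doomsday rule: the anchor day for the 1800s is Friday. For year 70: 70÷12 = 5 r 10, and 10÷4 = 2, so 5+10+2 = 17.
Friday + 17 ≡ Monday — that's 1870's doomsday.
In March the doomsday date is Mar 14.
Mar 10 is 4 days before Mar 14; 4 mod 7 = 4, so Monday − 4 = Thursday.

Thursday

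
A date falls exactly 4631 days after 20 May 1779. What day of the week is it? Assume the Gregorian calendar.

First find the weekday of May 20, 1779. Doomsday rule: the anchor day for the 1700s is Sunday. For year 79: 79÷12 = 6 r 7, and 7÷4 = 1, so 6+7+1 = 14.
Sunday + 14 ≡ Sunday — that's 1779's doomsday.
In May the doomsday date is May 9.
May 20 is 11 days after May 9; 11 mod 7 = 4, so Sunday + 4 = Thursday.
4631 mod 7 = 4, so 4631 days after a Thursday is Thursday + 4 = Monday.

Monday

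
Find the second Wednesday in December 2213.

December 8, 2213

December 1, 2213 is a Wednesday.
The first Wednesday is therefore December 1 (same day).
The second Wednesday is 1 + 1×7 = December 8.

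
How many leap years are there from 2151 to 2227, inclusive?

Multiples of 4 in [2151,2227]: 19.
Of those, multiples of 100: 1 (not leap unless ÷400).
Multiples of 400: 0.
Leap years = 19 − 1 + 0 = 18.

18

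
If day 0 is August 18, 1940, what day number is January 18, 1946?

Aug 18, 1940 → Aug 18, 1941: 365 days.
Aug 18, 1941 → Aug 18, 1942: 365 days.
Aug 18, 1942 → Aug 18, 1943: 365 days.
Aug 18, 1943 → Aug 18, 1944: 366 days (Feb 29, 1944 is in that span).
Aug 18, 1944 → Aug 18, 1945: 365 days.
Aug 18, 1945 → Sep 18, 1945: 31 days (August has 31).
Sep 18, 1945 → Oct 18, 1945: 30 days (September has 30).
Oct 18, 1945 → Nov 18, 1945: 31 days (October has 31).
Nov 18, 1945 → Dec 18, 1945: 30 days (November has 30).
Dec 18, 1945 → Jan 18, 1946: 31 days.
Total: 1979 days.

1979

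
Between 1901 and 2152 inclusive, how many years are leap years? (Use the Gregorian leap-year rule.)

62

Multiples of 4 in [1901,2152]: 63.
Of those, multiples of 100: 2 (not leap unless ÷400).
Multiples of 400: 1.
Leap years = 63 − 2 + 1 = 62.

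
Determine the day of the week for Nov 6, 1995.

January 1, 1995 is a Sunday.
Jan 1, 1995 → Feb 1, 1995: 31 days (January has 31).
Feb 1, 1995 → Mar 1, 1995: 28 days (February has 28).
Mar 1, 1995 → Apr 1, 1995: 31 days (March has 31).
Apr 1, 1995 → May 1, 1995: 30 days (April has 30).
May 1, 1995 → Jun 1, 1995: 31 days (May has 31).
Jun 1, 1995 → Jul 1, 1995: 30 days (June has 30).
Jul 1, 1995 → Aug 1, 1995: 31 days (July has 31).
Aug 1, 1995 → Sep 1, 1995: 31 days (August has 31).
Sep 1, 1995 → Oct 1, 1995: 30 days (September has 30).
Oct 1, 1995 → Nov 1, 1995: 31 days (October has 31).
Nov 1, 1995 → Nov 6, 1995: 5 days.
Total: 309 days.
309 mod 7 = 1, so Sunday + 1 = Monday.

Monday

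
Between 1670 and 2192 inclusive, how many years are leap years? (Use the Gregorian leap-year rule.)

Multiples of 4 in [1670,2192]: 131.
Of those, multiples of 100: 5 (not leap unless ÷400).
Multiples of 400: 1.
Leap years = 131 − 5 + 1 = 127.

127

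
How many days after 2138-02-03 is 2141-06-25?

Feb 3, 2138 → Feb 3, 2139: 365 days.
Feb 3, 2139 → Feb 3, 2140: 365 days.
Feb 3, 2140 → Feb 3, 2141: 366 days (Feb 29, 2140 is in that span).
Feb 3, 2141 → Mar 3, 2141: 28 days (February has 28).
Mar 3, 2141 → Apr 3, 2141: 31 days (March has 31).
Apr 3, 2141 → May 3, 2141: 30 days (April has 30).
May 3, 2141 → Jun 3, 2141: 31 days (May has 31).
Jun 3, 2141 → Jun 25, 2141: 22 days.
Total: 1238 days.

1238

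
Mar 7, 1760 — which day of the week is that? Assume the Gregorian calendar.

Friday

Doomsday rule: the anchor day for the 1700s is Sunday. For year 60: 60÷12 = 5 r 0, and 0÷4 = 0, so 5+0+0 = 5.
Sunday + 5 ≡ Friday — that's 1760's doomsday.
In March the doomsday date is Mar 14.
Mar 7 is 7 days before Mar 14; 7 mod 7 = 0, so Friday − 0 = Friday.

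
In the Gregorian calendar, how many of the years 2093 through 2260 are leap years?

Multiples of 4 in [2093,2260]: 42.
Of those, multiples of 100: 2 (not leap unless ÷400).
Multiples of 400: 0.
Leap years = 42 − 2 + 0 = 40.

40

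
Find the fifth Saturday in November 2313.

November 1, 2313 is a Saturday.
The first Saturday is therefore November 1 (same day).
The fifth Saturday is 1 + 4×7 = November 29.

November 29, 2313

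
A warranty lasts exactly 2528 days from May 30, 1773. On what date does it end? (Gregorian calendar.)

May 1, 1780

+365 (one year) → May 30, 1774 (2163 left).
+365 (one year) → May 30, 1775 (1798 left).
+366 (one year; includes Feb 29, 1776) → May 30, 1776 (1432 left).
+365 (one year) → May 30, 1777 (1067 left).
+365 (one year) → May 30, 1778 (702 left).
+365 (one year) → May 30, 1779 (337 left).
May has 31 days: +2 → Jun 1, 1779 (335 left).
Jun has 30 days: +30 → Jul 1, 1779 (305 left).
Jul has 31 days: +31 → Aug 1, 1779 (274 left).
Aug has 31 days: +31 → Sep 1, 1779 (243 left).
Sep has 30 days: +30 → Oct 1, 1779 (213 left).
Oct has 31 days: +31 → Nov 1, 1779 (182 left).
Nov has 30 days: +30 → Dec 1, 1779 (152 left).
Dec has 31 days: +31 → Jan 1, 1780 (121 left).
Jan has 31 days: +31 → Feb 1, 1780 (90 left).
Feb has 29 days: +29 → Mar 1, 1780 (61 left).
Mar has 31 days: +31 → Apr 1, 1780 (30 left).
Apr has 30 days: +30 → May 1, 1780 (0 left).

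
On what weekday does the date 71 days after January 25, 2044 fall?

First find the weekday of Jan 25, 2044. Doomsday rule: the anchor day for the 2000s is Tuesday. For year 44: 44÷12 = 3 r 8, and 8÷4 = 2, so 3+8+2 = 13.
Tuesday + 13 ≡ Monday — that's 2044's doomsday.
In January the doomsday date is Jan 4 (2044 is a leap year (divisible by 4)).
Jan 25 is 21 days after Jan 4; 21 mod 7 = 0, so Monday + 0 = Monday.
71 mod 7 = 1, so 71 days after a Monday is Monday + 1 = Tuesday.

Tuesday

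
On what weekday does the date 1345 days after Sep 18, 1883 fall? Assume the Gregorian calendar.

Sep 18, 1883 is a Tuesday.
1345 mod 7 = 1, so 1345 days after a Tuesday is Tuesday + 1 = Wednesday.

Wednesday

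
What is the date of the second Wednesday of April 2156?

April 1, 2156 is a Thursday.
The first Wednesday is therefore April 7 (6 days later).
The second Wednesday is 7 + 1×7 = April 14.

April 14, 2156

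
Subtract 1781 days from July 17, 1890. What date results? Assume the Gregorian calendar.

−365 (one year) → Jul 17, 1889 (1416 left).
−365 (one year) → Jul 17, 1888 (1051 left).
−366 (one year; includes Feb 29, 1888) → Jul 17, 1887 (685 left).
−365 (one year) → Jul 17, 1886 (320 left).
−17 → Jun 30, 1886 (end of Jun, 30 days; 303 left).
−30 → May 31, 1886 (end of May, 31 days; 273 left).
−31 → Apr 30, 1886 (end of Apr, 30 days; 242 left).
−30 → Mar 31, 1886 (end of Mar, 31 days; 212 left).
−31 → Feb 28, 1886 (end of Feb, 28 days; 181 left).
−28 → Jan 31, 1886 (end of Jan, 31 days; 153 left).
−31 → Dec 31, 1885 (end of Dec, 31 days; 122 left).
−31 → Nov 30, 1885 (end of Nov, 30 days; 91 left).
−30 → Oct 31, 1885 (end of Oct, 31 days; 61 left).
−31 → Sep 30, 1885 (end of Sep, 30 days; 30 left).
−30 → Aug 31, 1885 (end of Aug, 31 days; 0 left).

August 31, 1885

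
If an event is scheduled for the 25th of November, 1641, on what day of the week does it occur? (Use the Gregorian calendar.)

Doomsday rule: the anchor day for the 1600s is Tuesday. For year 41: 41÷12 = 3 r 5, and 5÷4 = 1, so 3+5+1 = 9.
Tuesday + 9 ≡ Thursday — that's 1641's doomsday.
In November the doomsday date is Nov 7.
Nov 25 is 18 days after Nov 7; 18 mod 7 = 4, so Thursday + 4 = Monday.

Monday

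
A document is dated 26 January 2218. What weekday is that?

Monday

Doomsday rule: the anchor day for the 2200s is Friday. For year 18: 18÷12 = 1 r 6, and 6÷4 = 1, so 1+6+1 = 8.
Friday + 8 ≡ Saturday — that's 2218's doomsday.
In January the doomsday date is Jan 3 (2218 is not a leap year).
Jan 26 is 23 days after Jan 3; 23 mod 7 = 2, so Saturday + 2 = Monday.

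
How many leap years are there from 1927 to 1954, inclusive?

Multiples of 4 in [1927,1954]: 7.
Of those, multiples of 100: 0 (not leap unless ÷400).
Multiples of 400: 0.
Leap years = 7 − 0 + 0 = 7.

7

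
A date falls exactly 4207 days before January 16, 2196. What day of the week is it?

Jan 16, 2196 is a Saturday.
4207 mod 7 = 0, so 4207 days before a Saturday is Saturday − 0 = Saturday.

Saturday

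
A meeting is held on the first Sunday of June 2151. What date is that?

June 6, 2151

June 1, 2151 is a Tuesday.
The first Sunday is therefore June 6 (5 days later).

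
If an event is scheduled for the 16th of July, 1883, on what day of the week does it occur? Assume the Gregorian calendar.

Doomsday rule: the anchor day for the 1800s is Friday. For year 83: 83÷12 = 6 r 11, and 11÷4 = 2, so 6+11+2 = 19.
Friday + 19 ≡ Wednesday — that's 1883's doomsday.
In July the doomsday date is Jul 11.
Jul 16 is 5 days after Jul 11; 5 mod 7 = 5, so Wednesday + 5 = Monday.

Monday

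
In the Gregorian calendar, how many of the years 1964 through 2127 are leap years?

Multiples of 4 in [1964,2127]: 41.
Of those, multiples of 100: 2 (not leap unless ÷400).
Multiples of 400: 1.
Leap years = 41 − 2 + 1 = 40.

40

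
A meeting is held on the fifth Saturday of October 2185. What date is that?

October 29, 2185

October 1, 2185 is a Saturday.
The first Saturday is therefore October 1 (same day).
The fifth Saturday is 1 + 4×7 = October 29.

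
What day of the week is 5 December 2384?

Doomsday rule: the anchor day for the 2300s is Wednesday. For year 84: 84÷12 = 7 r 0, and 0÷4 = 0, so 7+0+0 = 7.
Wednesday + 7 ≡ Wednesday — that's 2384's doomsday.
In December the doomsday date is Dec 12.
Dec 5 is 7 days before Dec 12; 7 mod 7 = 0, so Wednesday − 0 = Wednesday.

Wednesday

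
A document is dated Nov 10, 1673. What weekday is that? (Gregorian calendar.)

Doomsday rule: the anchor day for the 1600s is Tuesday. For year 73: 73÷12 = 6 r 1, and 1÷4 = 0, so 6+1+0 = 7.
Tuesday + 7 ≡ Tuesday — that's 1673's doomsday.
In November the doomsday date is Nov 7.
Nov 10 is 3 days after Nov 7; 3 mod 7 = 3, so Tuesday + 3 = Friday.

Friday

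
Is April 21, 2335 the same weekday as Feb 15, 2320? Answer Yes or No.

From Feb 15, 2320 to Apr 21, 2335 is 5544 days.
5544 mod 7 = 0, so they are the same weekday.
(Feb 15, 2320 is a Sunday; Apr 21, 2335 is a Sunday.)

Yes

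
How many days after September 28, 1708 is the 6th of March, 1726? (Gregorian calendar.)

6368

Sep 28, 1708 → Sep 28, 1709: 365 days.
Sep 28, 1709 → Sep 28, 1710: 365 days.
Sep 28, 1710 → Sep 28, 1711: 365 days.
Sep 28, 1711 → Sep 28, 1712: 366 days (Feb 29, 1712 is in that span).
Sep 28, 1712 → Sep 28, 1713: 365 days.
Sep 28, 1713 → Sep 28, 1714: 365 days.
Sep 28, 1714 → Sep 28, 1715: 365 days.
Sep 28, 1715 → Sep 28, 1716: 366 days (Feb 29, 1716 is in that span).
Sep 28, 1716 → Sep 28, 1717: 365 days.
Sep 28, 1717 → Sep 28, 1718: 365 days.
Sep 28, 1718 → Sep 28, 1719: 365 days.
Sep 28, 1719 → Sep 28, 1720: 366 days (Feb 29, 1720 is in that span).
Sep 28, 1720 → Sep 28, 1721: 365 days.
Sep 28, 1721 → Sep 28, 1722: 365 days.
Sep 28, 1722 → Sep 28, 1723: 365 days.
Sep 28, 1723 → Sep 28, 1724: 366 days (Feb 29, 1724 is in that span).
Sep 28, 1724 → Sep 28, 1725: 365 days.
Sep 28, 1725 → Oct 28, 1725: 30 days (September has 30).
Oct 28, 1725 → Nov 28, 1725: 31 days (October has 31).
Nov 28, 1725 → Dec 28, 1725: 30 days (November has 30).
Dec 28, 1725 → Jan 28, 1726: 31 days (December has 31).
Jan 28, 1726 → Feb 28, 1726: 31 days (January has 31).
Feb 28, 1726 → Mar 6, 1726: 6 days.
Total: 6368 days.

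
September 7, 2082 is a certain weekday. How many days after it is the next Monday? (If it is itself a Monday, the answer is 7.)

7

Sep 7, 2082 is a Monday.
From Monday to the next Monday is 7 days.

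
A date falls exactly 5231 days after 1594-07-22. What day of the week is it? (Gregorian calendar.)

Jul 22, 1594 is a Friday.
5231 mod 7 = 2, so 5231 days after a Friday is Friday + 2 = Sunday.

Sunday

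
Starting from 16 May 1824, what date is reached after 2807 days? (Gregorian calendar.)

January 22, 1832

+365 (one year) → May 16, 1825 (2442 left).
+365 (one year) → May 16, 1826 (2077 left).
+365 (one year) → May 16, 1827 (1712 left).
+366 (one year; includes Feb 29, 1828) → May 16, 1828 (1346 left).
+365 (one year) → May 16, 1829 (981 left).
+365 (one year) → May 16, 1830 (616 left).
+365 (one year) → May 16, 1831 (251 left).
May has 31 days: +16 → Jun 1, 1831 (235 left).
Jun has 30 days: +30 → Jul 1, 1831 (205 left).
Jul has 31 days: +31 → Aug 1, 1831 (174 left).
Aug has 31 days: +31 → Sep 1, 1831 (143 left).
Sep has 30 days: +30 → Oct 1, 1831 (113 left).
Oct has 31 days: +31 → Nov 1, 1831 (82 left).
Nov has 30 days: +30 → Dec 1, 1831 (52 left).
Dec has 31 days: +31 → Jan 1, 1832 (21 left).
+21 → Jan 22, 1832.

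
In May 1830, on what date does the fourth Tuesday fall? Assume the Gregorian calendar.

May 25, 1830

May 1, 1830 is a Saturday.
The first Tuesday is therefore May 4 (3 days later).
The fourth Tuesday is 4 + 3×7 = May 25.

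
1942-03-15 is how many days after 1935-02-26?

Feb 26, 1935 → Feb 26, 1936: 365 days.
Feb 26, 1936 → Feb 26, 1937: 366 days (Feb 29, 1936 is in that span).
Feb 26, 1937 → Feb 26, 1938: 365 days.
Feb 26, 1938 → Feb 26, 1939: 365 days.
Feb 26, 1939 → Feb 26, 1940: 365 days.
Feb 26, 1940 → Feb 26, 1941: 366 days (Feb 29, 1940 is in that span).
Feb 26, 1941 → Mar 26, 1941: 28 days (February has 28).
Mar 26, 1941 → Apr 26, 1941: 31 days (March has 31).
Apr 26, 1941 → May 26, 1941: 30 days (April has 30).
May 26, 1941 → Jun 26, 1941: 31 days (May has 31).
Jun 26, 1941 → Jul 26, 1941: 30 days (June has 30).
Jul 26, 1941 → Aug 26, 1941: 31 days (July has 31).
Aug 26, 1941 → Sep 26, 1941: 31 days (August has 31).
Sep 26, 1941 → Oct 26, 1941: 30 days (September has 30).
Oct 26, 1941 → Nov 26, 1941: 31 days (October has 31).
Nov 26, 1941 → Dec 26, 1941: 30 days (November has 30).
Dec 26, 1941 → Jan 26, 1942: 31 days (December has 31).
Jan 26, 1942 → Feb 26, 1942: 31 days (January has 31).
Feb 26, 1942 → Mar 15, 1942: 17 days.
Total: 2574 days.

2574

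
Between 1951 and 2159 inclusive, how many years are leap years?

Multiples of 4 in [1951,2159]: 52.
Of those, multiples of 100: 2 (not leap unless ÷400).
Multiples of 400: 1.
Leap years = 52 − 2 + 1 = 51.

51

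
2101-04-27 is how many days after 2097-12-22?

1221

Dec 22, 2097 → Dec 22, 2098: 365 days.
Dec 22, 2098 → Dec 22, 2099: 365 days.
Dec 22, 2099 → Dec 22, 2100: 365 days.
Dec 22, 2100 → Jan 22, 2101: 31 days (December has 31).
Jan 22, 2101 → Feb 22, 2101: 31 days (January has 31).
Feb 22, 2101 → Mar 22, 2101: 28 days (February has 28).
Mar 22, 2101 → Apr 22, 2101: 31 days (March has 31).
Apr 22, 2101 → Apr 27, 2101: 5 days.
Total: 1221 days.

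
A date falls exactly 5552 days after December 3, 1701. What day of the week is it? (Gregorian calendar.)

Dec 3, 1701 is a Saturday.
5552 mod 7 = 1, so 5552 days after a Saturday is Saturday + 1 = Sunday.

Sunday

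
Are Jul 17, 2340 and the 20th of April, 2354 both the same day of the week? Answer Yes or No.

No

From Jul 17, 2340 to Apr 20, 2354 is 5025 days.
5025 mod 7 = 6, so they are different weekdays.
(Jul 17, 2340 is a Wednesday; Apr 20, 2354 is a Tuesday.)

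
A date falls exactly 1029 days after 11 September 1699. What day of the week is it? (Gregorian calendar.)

Friday

Sep 11, 1699 is a Friday.
1029 mod 7 = 0, so 1029 days after a Friday is Friday + 0 = Friday.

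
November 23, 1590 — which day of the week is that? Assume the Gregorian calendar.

Friday

Doomsday rule: the anchor day for the 1500s is Wednesday. For year 90: 90÷12 = 7 r 6, and 6÷4 = 1, so 7+6+1 = 14.
Wednesday + 14 ≡ Wednesday — that's 1590's doomsday.
In November the doomsday date is Nov 7.
Nov 23 is 16 days after Nov 7; 16 mod 7 = 2, so Wednesday + 2 = Friday.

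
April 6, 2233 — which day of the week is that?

Doomsday rule: the anchor day for the 2200s is Friday. For year 33: 33÷12 = 2 r 9, and 9÷4 = 2, so 2+9+2 = 13.
Friday + 13 ≡ Thursday — that's 2233's doomsday.
In April the doomsday date is Apr 4.
Apr 6 is 2 days after Apr 4; 2 mod 7 = 2, so Thursday + 2 = Saturday.

Saturday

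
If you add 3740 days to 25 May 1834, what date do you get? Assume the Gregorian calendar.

August 20, 1844

+365 (one year) → May 25, 1835 (3375 left).
+366 (one year; includes Feb 29, 1836) → May 25, 1836 (3009 left).
+365 (one year) → May 25, 1837 (2644 left).
+365 (one year) → May 25, 1838 (2279 left).
+365 (one year) → May 25, 1839 (1914 left).
+366 (one year; includes Feb 29, 1840) → May 25, 1840 (1548 left).
+365 (one year) → May 25, 1841 (1183 left).
+365 (one year) → May 25, 1842 (818 left).
+365 (one year) → May 25, 1843 (453 left).
+366 (one year; includes Feb 29, 1844) → May 25, 1844 (87 left).
May has 31 days: +7 → Jun 1, 1844 (80 left).
Jun has 30 days: +30 → Jul 1, 1844 (50 left).
Jul has 31 days: +31 → Aug 1, 1844 (19 left).
+19 → Aug 20, 1844.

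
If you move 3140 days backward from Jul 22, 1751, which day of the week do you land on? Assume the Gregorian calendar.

Sunday

First find the weekday of Jul 22, 1751. Doomsday rule: the anchor day for the 1700s is Sunday. For year 51: 51÷12 = 4 r 3, and 3÷4 = 0, so 4+3+0 = 7.
Sunday + 7 ≡ Sunday — that's 1751's doomsday.
In July the doomsday date is Jul 11.
Jul 22 is 11 days after Jul 11; 11 mod 7 = 4, so Sunday + 4 = Thursday.
3140 mod 7 = 4, so 3140 days before a Thursday is Thursday − 4 = Sunday.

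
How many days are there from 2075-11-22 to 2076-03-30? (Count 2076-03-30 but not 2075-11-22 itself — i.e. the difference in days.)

Nov 22, 2075 → Dec 22, 2075: 30 days (November has 30).
Dec 22, 2075 → Jan 22, 2076: 31 days (December has 31).
Jan 22, 2076 → Feb 22, 2076: 31 days (January has 31).
Feb 22, 2076 → Mar 22, 2076: 29 days (February has 29).
Mar 22, 2076 → Mar 30, 2076: 8 days.
Total: 129 days.

129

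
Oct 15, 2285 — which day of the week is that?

Doomsday rule: the anchor day for the 2200s is Friday. For year 85: 85÷12 = 7 r 1, and 1÷4 = 0, so 7+1+0 = 8.
Friday + 8 ≡ Saturday — that's 2285's doomsday.
In October the doomsday date is Oct 10.
Oct 15 is 5 days after Oct 10; 5 mod 7 = 5, so Saturday + 5 = Thursday.

Thursday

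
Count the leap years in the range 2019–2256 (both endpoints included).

58

Multiples of 4 in [2019,2256]: 60.
Of those, multiples of 100: 2 (not leap unless ÷400).
Multiples of 400: 0.
Leap years = 60 − 2 + 0 = 58.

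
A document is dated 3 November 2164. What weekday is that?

Saturday

Doomsday rule: the anchor day for the 2100s is Sunday. For year 64: 64÷12 = 5 r 4, and 4÷4 = 1, so 5+4+1 = 10.
Sunday + 10 ≡ Wednesday — that's 2164's doomsday.
In November the doomsday date is Nov 7.
Nov 3 is 4 days before Nov 7; 4 mod 7 = 4, so Wednesday − 4 = Saturday.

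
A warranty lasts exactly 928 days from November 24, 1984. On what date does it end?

June 10, 1987

+365 (one year) → Nov 24, 1985 (563 left).
+365 (one year) → Nov 24, 1986 (198 left).
Nov has 30 days: +7 → Dec 1, 1986 (191 left).
Dec has 31 days: +31 → Jan 1, 1987 (160 left).
Jan has 31 days: +31 → Feb 1, 1987 (129 left).
Feb has 28 days: +28 → Mar 1, 1987 (101 left).
Mar has 31 days: +31 → Apr 1, 1987 (70 left).
Apr has 30 days: +30 → May 1, 1987 (40 left).
May has 31 days: +31 → Jun 1, 1987 (9 left).
+9 → Jun 10, 1987.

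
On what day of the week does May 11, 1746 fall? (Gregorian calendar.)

Wednesday

Doomsday rule: the anchor day for the 1700s is Sunday. For year 46: 46÷12 = 3 r 10, and 10÷4 = 2, so 3+10+2 = 15.
Sunday + 15 ≡ Monday — that's 1746's doomsday.
In May the doomsday date is May 9.
May 11 is 2 days after May 9; 2 mod 7 = 2, so Monday + 2 = Wednesday.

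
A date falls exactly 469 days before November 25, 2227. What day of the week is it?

Nov 25, 2227 is a Sunday.
469 mod 7 = 0, so 469 days before a Sunday is Sunday − 0 = Sunday.

Sunday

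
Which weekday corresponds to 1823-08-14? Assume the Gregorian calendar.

Doomsday rule: the anchor day for the 1800s is Friday. For year 23: 23÷12 = 1 r 11, and 11÷4 = 2, so 1+11+2 = 14.
Friday + 14 ≡ Friday — that's 1823's doomsday.
In August the doomsday date is Aug 8.
Aug 14 is 6 days after Aug 8; 6 mod 7 = 6, so Friday + 6 = Thursday.

Thursday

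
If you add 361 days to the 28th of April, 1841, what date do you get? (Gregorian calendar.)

Apr has 30 days: +3 → May 1, 1841 (358 left).
May has 31 days: +31 → Jun 1, 1841 (327 left).
Jun has 30 days: +30 → Jul 1, 1841 (297 left).
Jul has 31 days: +31 → Aug 1, 1841 (266 left).
Aug has 31 days: +31 → Sep 1, 1841 (235 left).
Sep has 30 days: +30 → Oct 1, 1841 (205 left).
Oct has 31 days: +31 → Nov 1, 1841 (174 left).
Nov has 30 days: +30 → Dec 1, 1841 (144 left).
Dec has 31 days: +31 → Jan 1, 1842 (113 left).
Jan has 31 days: +31 → Feb 1, 1842 (82 left).
Feb has 28 days: +28 → Mar 1, 1842 (54 left).
Mar has 31 days: +31 → Apr 1, 1842 (23 left).
+23 → Apr 24, 1842.

April 24, 1842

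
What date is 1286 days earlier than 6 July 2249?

−365 (one year) → Jul 6, 2248 (921 left).
−366 (one year; includes Feb 29, 2248) → Jul 6, 2247 (555 left).
−365 (one year) → Jul 6, 2246 (190 left).
−6 → Jun 30, 2246 (end of Jun, 30 days; 184 left).
−30 → May 31, 2246 (end of May, 31 days; 154 left).
−31 → Apr 30, 2246 (end of Apr, 30 days; 123 left).
−30 → Mar 31, 2246 (end of Mar, 31 days; 93 left).
−31 → Feb 28, 2246 (end of Feb, 28 days; 62 left).
−28 → Jan 31, 2246 (end of Jan, 31 days; 34 left).
−31 → Dec 31, 2245 (end of Dec, 31 days; 3 left).
−3 → Dec 28, 2245.

December 28, 2245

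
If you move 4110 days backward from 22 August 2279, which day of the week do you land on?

First find the weekday of Aug 22, 2279. Doomsday rule: the anchor day for the 2200s is Friday. For year 79: 79÷12 = 6 r 7, and 7÷4 = 1, so 6+7+1 = 14.
Friday + 14 ≡ Friday — that's 2279's doomsday.
In August the doomsday date is Aug 8.
Aug 22 is 14 days after Aug 8; 14 mod 7 = 0, so Friday + 0 = Friday.
4110 mod 7 = 1, so 4110 days before a Friday is Friday − 1 = Thursday.

Thursday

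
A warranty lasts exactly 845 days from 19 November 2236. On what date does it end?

March 14, 2239

+365 (one year) → Nov 19, 2237 (480 left).
+365 (one year) → Nov 19, 2238 (115 left).
Nov has 30 days: +12 → Dec 1, 2238 (103 left).
Dec has 31 days: +31 → Jan 1, 2239 (72 left).
Jan has 31 days: +31 → Feb 1, 2239 (41 left).
Feb has 28 days: +28 → Mar 1, 2239 (13 left).
+13 → Mar 14, 2239.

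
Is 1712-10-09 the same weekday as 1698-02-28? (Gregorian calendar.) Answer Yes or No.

From Feb 28, 1698 to Oct 9, 1712 is 5336 days.
5336 mod 7 = 2, so they are different weekdays.
(Feb 28, 1698 is a Friday; Oct 9, 1712 is a Sunday.)

No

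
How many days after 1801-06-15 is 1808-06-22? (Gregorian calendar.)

Jun 15, 1801 → Jun 15, 1802: 365 days.
Jun 15, 1802 → Jun 15, 1803: 365 days.
Jun 15, 1803 → Jun 15, 1804: 366 days (Feb 29, 1804 is in that span).
Jun 15, 1804 → Jun 15, 1805: 365 days.
Jun 15, 1805 → Jun 15, 1806: 365 days.
Jun 15, 1806 → Jun 15, 1807: 365 days.
Jun 15, 1807 → Jul 15, 1807: 30 days (June has 30).
Jul 15, 1807 → Aug 15, 1807: 31 days (July has 31).
Aug 15, 1807 → Sep 15, 1807: 31 days (August has 31).
Sep 15, 1807 → Oct 15, 1807: 30 days (September has 30).
Oct 15, 1807 → Nov 15, 1807: 31 days (October has 31).
Nov 15, 1807 → Dec 15, 1807: 30 days (November has 30).
Dec 15, 1807 → Jan 15, 1808: 31 days (December has 31).
Jan 15, 1808 → Feb 15, 1808: 31 days (January has 31).
Feb 15, 1808 → Mar 15, 1808: 29 days (February has 29).
Mar 15, 1808 → Apr 15, 1808: 31 days (March has 31).
Apr 15, 1808 → May 15, 1808: 30 days (April has 30).
May 15, 1808 → Jun 15, 1808: 31 days (May has 31).
Jun 15, 1808 → Jun 22, 1808: 7 days.
Total: 2564 days.

2564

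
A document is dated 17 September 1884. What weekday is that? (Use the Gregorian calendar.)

Wednesday

Doomsday rule: the anchor day for the 1800s is Friday. For year 84: 84÷12 = 7 r 0, and 0÷4 = 0, so 7+0+0 = 7.
Friday + 7 ≡ Friday — that's 1884's doomsday.
In September the doomsday date is Sep 5.
Sep 17 is 12 days after Sep 5; 12 mod 7 = 5, so Friday + 5 = Wednesday.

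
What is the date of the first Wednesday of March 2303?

March 4, 2303

March 1, 2303 is a Sunday.
The first Wednesday is therefore March 4 (3 days later).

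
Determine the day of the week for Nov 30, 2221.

Doomsday rule: the anchor day for the 2200s is Friday. For year 21: 21÷12 = 1 r 9, and 9÷4 = 2, so 1+9+2 = 12.
Friday + 12 ≡ Wednesday — that's 2221's doomsday.
In November the doomsday date is Nov 7.
Nov 30 is 23 days after Nov 7; 23 mod 7 = 2, so Wednesday + 2 = Friday.

Friday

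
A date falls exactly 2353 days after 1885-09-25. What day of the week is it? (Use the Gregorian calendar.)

First find the weekday of Sep 25, 1885. Doomsday rule: the anchor day for the 1800s is Friday. For year 85: 85÷12 = 7 r 1, and 1÷4 = 0, so 7+1+0 = 8.
Friday + 8 ≡ Saturday — that's 1885's doomsday.
In September the doomsday date is Sep 5.
Sep 25 is 20 days after Sep 5; 20 mod 7 = 6, so Saturday + 6 = Friday.
2353 mod 7 = 1, so 2353 days after a Friday is Friday + 1 = Saturday.

Saturday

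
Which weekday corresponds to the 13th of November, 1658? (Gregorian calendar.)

Doomsday rule: the anchor day for the 1600s is Tuesday. For year 58: 58÷12 = 4 r 10, and 10÷4 = 2, so 4+10+2 = 16.
Tuesday + 16 ≡ Thursday — that's 1658's doomsday.
In November the doomsday date is Nov 7.
Nov 13 is 6 days after Nov 7; 6 mod 7 = 6, so Thursday + 6 = Wednesday.

Wednesday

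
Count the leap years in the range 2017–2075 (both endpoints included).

Multiples of 4 in [2017,2075]: 14.
Of those, multiples of 100: 0 (not leap unless ÷400).
Multiples of 400: 0.
Leap years = 14 − 0 + 0 = 14.

14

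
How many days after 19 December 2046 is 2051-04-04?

Dec 19, 2046 → Dec 19, 2047: 365 days.
Dec 19, 2047 → Dec 19, 2048: 366 days (Feb 29, 2048 is in that span).
Dec 19, 2048 → Dec 19, 2049: 365 days.
Dec 19, 2049 → Dec 19, 2050: 365 days.
Dec 19, 2050 → Jan 19, 2051: 31 days (December has 31).
Jan 19, 2051 → Feb 19, 2051: 31 days (January has 31).
Feb 19, 2051 → Mar 19, 2051: 28 days (February has 28).
Mar 19, 2051 → Apr 4, 2051: 16 days.
Total: 1567 days.

1567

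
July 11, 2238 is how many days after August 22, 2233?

Aug 22, 2233 → Aug 22, 2234: 365 days.
Aug 22, 2234 → Aug 22, 2235: 365 days.
Aug 22, 2235 → Aug 22, 2236: 366 days (Feb 29, 2236 is in that span).
Aug 22, 2236 → Aug 22, 2237: 365 days.
Aug 22, 2237 → Sep 22, 2237: 31 days (August has 31).
Sep 22, 2237 → Oct 22, 2237: 30 days (September has 30).
Oct 22, 2237 → Nov 22, 2237: 31 days (October has 31).
Nov 22, 2237 → Dec 22, 2237: 30 days (November has 30).
Dec 22, 2237 → Jan 22, 2238: 31 days (December has 31).
Jan 22, 2238 → Feb 22, 2238: 31 days (January has 31).
Feb 22, 2238 → Mar 22, 2238: 28 days (February has 28).
Mar 22, 2238 → Apr 22, 2238: 31 days (March has 31).
Apr 22, 2238 → May 22, 2238: 30 days (April has 30).
May 22, 2238 → Jun 22, 2238: 31 days (May has 31).
Jun 22, 2238 → Jul 11, 2238: 19 days.
Total: 1784 days.

1784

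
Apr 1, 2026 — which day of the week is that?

Wednesday

Doomsday rule: the anchor day for the 2000s is Tuesday. For year 26: 26÷12 = 2 r 2, and 2÷4 = 0, so 2+2+0 = 4.
Tuesday + 4 ≡ Saturday — that's 2026's doomsday.
In April the doomsday date is Apr 4.
Apr 1 is 3 days before Apr 4; 3 mod 7 = 3, so Saturday − 3 = Wednesday.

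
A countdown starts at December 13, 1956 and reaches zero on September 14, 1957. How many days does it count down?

275

Dec 13, 1956 → Jan 13, 1957: 31 days (December has 31).
Jan 13, 1957 → Feb 13, 1957: 31 days (January has 31).
Feb 13, 1957 → Mar 13, 1957: 28 days (February has 28).
Mar 13, 1957 → Apr 13, 1957: 31 days (March has 31).
Apr 13, 1957 → May 13, 1957: 30 days (April has 30).
May 13, 1957 → Jun 13, 1957: 31 days (May has 31).
Jun 13, 1957 → Jul 13, 1957: 30 days (June has 30).
Jul 13, 1957 → Aug 13, 1957: 31 days (July has 31).
Aug 13, 1957 → Sep 13, 1957: 31 days (August has 31).
Sep 13, 1957 → Sep 14, 1957: 1 days.
Total: 275 days.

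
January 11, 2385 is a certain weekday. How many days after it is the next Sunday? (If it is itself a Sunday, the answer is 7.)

Jan 11, 2385 is a Friday.
From Friday to the next Sunday is 2 days.

2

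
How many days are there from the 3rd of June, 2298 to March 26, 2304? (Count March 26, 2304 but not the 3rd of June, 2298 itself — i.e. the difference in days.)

Jun 3, 2298 → Jun 3, 2299: 365 days.
Jun 3, 2299 → Jun 3, 2300: 365 days.
Jun 3, 2300 → Jun 3, 2301: 365 days.
Jun 3, 2301 → Jun 3, 2302: 365 days.
Jun 3, 2302 → Jun 3, 2303: 365 days.
Jun 3, 2303 → Jul 3, 2303: 30 days (June has 30).
Jul 3, 2303 → Aug 3, 2303: 31 days (July has 31).
Aug 3, 2303 → Sep 3, 2303: 31 days (August has 31).
Sep 3, 2303 → Oct 3, 2303: 30 days (September has 30).
Oct 3, 2303 → Nov 3, 2303: 31 days (October has 31).
Nov 3, 2303 → Dec 3, 2303: 30 days (November has 30).
Dec 3, 2303 → Jan 3, 2304: 31 days (December has 31).
Jan 3, 2304 → Feb 3, 2304: 31 days (January has 31).
Feb 3, 2304 → Mar 3, 2304: 29 days (February has 29).
Mar 3, 2304 → Mar 26, 2304: 23 days.
Total: 2122 days.

2122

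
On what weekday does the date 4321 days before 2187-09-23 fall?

Friday

First find the weekday of Sep 23, 2187. Doomsday rule: the anchor day for the 2100s is Sunday. For year 87: 87÷12 = 7 r 3, and 3÷4 = 0, so 7+3+0 = 10.
Sunday + 10 ≡ Wednesday — that's 2187's doomsday.
In September the doomsday date is Sep 5.
Sep 23 is 18 days after Sep 5; 18 mod 7 = 4, so Wednesday + 4 = Sunday.
4321 mod 7 = 2, so 4321 days before a Sunday is Sunday − 2 = Friday.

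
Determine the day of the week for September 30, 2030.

January 1, 2030 is a Tuesday.
Jan 1, 2030 → Feb 1, 2030: 31 days (January has 31).
Feb 1, 2030 → Mar 1, 2030: 28 days (February has 28).
Mar 1, 2030 → Apr 1, 2030: 31 days (March has 31).
Apr 1, 2030 → May 1, 2030: 30 days (April has 30).
May 1, 2030 → Jun 1, 2030: 31 days (May has 31).
Jun 1, 2030 → Jul 1, 2030: 30 days (June has 30).
Jul 1, 2030 → Aug 1, 2030: 31 days (July has 31).
Aug 1, 2030 → Sep 1, 2030: 31 days (August has 31).
Sep 1, 2030 → Sep 30, 2030: 29 days.
Total: 272 days.
272 mod 7 = 6, so Tuesday + 6 = Monday.

Monday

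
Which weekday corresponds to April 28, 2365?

Wednesday

Doomsday rule: the anchor day for the 2300s is Wednesday. For year 65: 65÷12 = 5 r 5, and 5÷4 = 1, so 5+5+1 = 11.
Wednesday + 11 ≡ Sunday — that's 2365's doomsday.
In April the doomsday date is Apr 4.
Apr 28 is 24 days after Apr 4; 24 mod 7 = 3, so Sunday + 3 = Wednesday.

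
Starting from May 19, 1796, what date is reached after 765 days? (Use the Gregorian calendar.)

+365 (one year) → May 19, 1797 (400 left).
May has 31 days: +13 → Jun 1, 1797 (387 left).
Jun has 30 days: +30 → Jul 1, 1797 (357 left).
Jul has 31 days: +31 → Aug 1, 1797 (326 left).
Aug has 31 days: +31 → Sep 1, 1797 (295 left).
Sep has 30 days: +30 → Oct 1, 1797 (265 left).
Oct has 31 days: +31 → Nov 1, 1797 (234 left).
Nov has 30 days: +30 → Dec 1, 1797 (204 left).
Dec has 31 days: +31 → Jan 1, 1798 (173 left).
Jan has 31 days: +31 → Feb 1, 1798 (142 left).
Feb has 28 days: +28 → Mar 1, 1798 (114 left).
Mar has 31 days: +31 → Apr 1, 1798 (83 left).
Apr has 30 days: +30 → May 1, 1798 (53 left).
May has 31 days: +31 → Jun 1, 1798 (22 left).
+22 → Jun 23, 1798.

June 23, 1798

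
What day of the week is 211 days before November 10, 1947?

Sunday

Nov 10, 1947 is a Monday.
211 mod 7 = 1, so 211 days before a Monday is Monday − 1 = Sunday.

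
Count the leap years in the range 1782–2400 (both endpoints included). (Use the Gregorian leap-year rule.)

Multiples of 4 in [1782,2400]: 155.
Of those, multiples of 100: 7 (not leap unless ÷400).
Multiples of 400: 2.
Leap years = 155 − 7 + 2 = 150.

150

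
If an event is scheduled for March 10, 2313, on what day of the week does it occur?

Doomsday rule: the anchor day for the 2300s is Wednesday. For year 13: 13÷12 = 1 r 1, and 1÷4 = 0, so 1+1+0 = 2.
Wednesday + 2 ≡ Friday — that's 2313's doomsday.
In March the doomsday date is Mar 14.
Mar 10 is 4 days before Mar 14; 4 mod 7 = 4, so Friday − 4 = Monday.

Monday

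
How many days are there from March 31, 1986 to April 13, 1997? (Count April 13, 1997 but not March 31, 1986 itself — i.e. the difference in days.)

Mar 31, 1986 → Mar 31, 1987: 365 days.
Mar 31, 1987 → Mar 31, 1988: 366 days (Feb 29, 1988 is in that span).
Mar 31, 1988 → Mar 31, 1989: 365 days.
Mar 31, 1989 → Mar 31, 1990: 365 days.
Mar 31, 1990 → Mar 31, 1991: 365 days.
Mar 31, 1991 → Mar 31, 1992: 366 days (Feb 29, 1992 is in that span).
Mar 31, 1992 → Mar 31, 1993: 365 days.
Mar 31, 1993 → Mar 31, 1994: 365 days.
Mar 31, 1994 → Mar 31, 1995: 365 days.
Mar 31, 1995 → Mar 31, 1996: 366 days (Feb 29, 1996 is in that span).
Mar 31, 1996 → Apr 30, 1996: 30 days (March has 31).
Apr 30, 1996 → May 30, 1996: 30 days (April has 30).
May 30, 1996 → Jun 30, 1996: 31 days (May has 31).
Jun 30, 1996 → Jul 30, 1996: 30 days (June has 30).
Jul 30, 1996 → Aug 30, 1996: 31 days (July has 31).
Aug 30, 1996 → Sep 30, 1996: 31 days (August has 31).
Sep 30, 1996 → Oct 30, 1996: 30 days (September has 30).
Oct 30, 1996 → Nov 30, 1996: 31 days (October has 31).
Nov 30, 1996 → Dec 30, 1996: 30 days (November has 30).
Dec 30, 1996 → Jan 30, 1997: 31 days (December has 31).
Jan 30, 1997 → Feb 28, 1997: 29 days (January has 31).
Feb 28, 1997 → Mar 28, 1997: 28 days (February has 28).
Mar 28, 1997 → Apr 13, 1997: 16 days.
Total: 4031 days.

4031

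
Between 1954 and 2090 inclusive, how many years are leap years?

Multiples of 4 in [1954,2090]: 34.
Of those, multiples of 100: 1 (not leap unless ÷400).
Multiples of 400: 1.
Leap years = 34 − 1 + 1 = 34.

34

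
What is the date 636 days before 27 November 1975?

March 1, 1974

−365 (one year) → Nov 27, 1974 (271 left).
−27 → Oct 31, 1974 (end of Oct, 31 days; 244 left).
−31 → Sep 30, 1974 (end of Sep, 30 days; 213 left).
−30 → Aug 31, 1974 (end of Aug, 31 days; 183 left).
−31 → Jul 31, 1974 (end of Jul, 31 days; 152 left).
−31 → Jun 30, 1974 (end of Jun, 30 days; 121 left).
−30 → May 31, 1974 (end of May, 31 days; 91 left).
−31 → Apr 30, 1974 (end of Apr, 30 days; 60 left).
−30 → Mar 31, 1974 (end of Mar, 31 days; 30 left).
−30 → Mar 1, 1974.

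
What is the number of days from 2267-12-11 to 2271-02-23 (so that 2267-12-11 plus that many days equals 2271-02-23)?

Dec 11, 2267 → Dec 11, 2268: 366 days (Feb 29, 2268 is in that span).
Dec 11, 2268 → Dec 11, 2269: 365 days.
Dec 11, 2269 → Dec 11, 2270: 365 days.
Dec 11, 2270 → Jan 11, 2271: 31 days (December has 31).
Jan 11, 2271 → Feb 11, 2271: 31 days (January has 31).
Feb 11, 2271 → Feb 23, 2271: 12 days.
Total: 1170 days.

1170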